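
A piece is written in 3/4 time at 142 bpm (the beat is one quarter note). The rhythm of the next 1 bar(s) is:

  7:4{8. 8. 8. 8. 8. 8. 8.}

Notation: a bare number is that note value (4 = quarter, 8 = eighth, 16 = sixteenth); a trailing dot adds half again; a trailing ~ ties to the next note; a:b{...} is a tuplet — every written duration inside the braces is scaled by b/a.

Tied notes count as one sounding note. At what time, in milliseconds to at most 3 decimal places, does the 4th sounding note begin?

1. 0.0ms @ 0 + 181.087ms (3/7)
2. 181.087ms @ 3/7 + 181.087ms (3/7)
3. 362.173ms @ 6/7 + 181.087ms (3/7)
4. 543.26ms @ 9/7 + 181.087ms (3/7)
5. 724.346ms @ 12/7 + 181.087ms (3/7)
6. 905.433ms @ 15/7 + 181.087ms (3/7)
7. 1086.519ms @ 18/7 + 181.087ms (3/7)

note 4 onset = 9/7b = 543.26ms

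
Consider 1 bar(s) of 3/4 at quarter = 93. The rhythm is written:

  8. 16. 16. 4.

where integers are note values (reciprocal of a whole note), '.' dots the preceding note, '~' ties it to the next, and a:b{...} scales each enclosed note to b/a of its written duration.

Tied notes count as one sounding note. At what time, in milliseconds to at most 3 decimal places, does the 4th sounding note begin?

1. 0.0ms @ 0 + 483.871ms (3/4)
2. 483.871ms @ 3/4 + 241.935ms (3/8)
3. 725.806ms @ 9/8 + 241.935ms (3/8)
4. 967.742ms @ 3/2 + 967.742ms (3/2)

note 4 onset = 3/2b = 967.742ms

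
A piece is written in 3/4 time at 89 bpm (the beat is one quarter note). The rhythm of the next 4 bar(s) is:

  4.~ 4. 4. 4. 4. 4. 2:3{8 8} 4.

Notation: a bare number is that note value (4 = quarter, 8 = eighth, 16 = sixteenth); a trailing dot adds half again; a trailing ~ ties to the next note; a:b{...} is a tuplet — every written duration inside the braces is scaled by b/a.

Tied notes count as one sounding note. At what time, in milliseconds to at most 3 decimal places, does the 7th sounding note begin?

1. 0.0ms @ 0 + 2022.472ms (3)
2. 2022.472ms @ 3 + 1011.236ms (3/2)
3. 3033.708ms @ 9/2 + 1011.236ms (3/2)
4. 4044.944ms @ 6 + 1011.236ms (3/2)
5. 5056.18ms @ 15/2 + 1011.236ms (3/2)
6. 6067.416ms @ 9 + 505.618ms (3/4)
7. 6573.034ms @ 39/4 + 505.618ms (3/4)
8. 7078.652ms @ 21/2 + 1011.236ms (3/2)

note 7 onset = 39/4b = 6573.034ms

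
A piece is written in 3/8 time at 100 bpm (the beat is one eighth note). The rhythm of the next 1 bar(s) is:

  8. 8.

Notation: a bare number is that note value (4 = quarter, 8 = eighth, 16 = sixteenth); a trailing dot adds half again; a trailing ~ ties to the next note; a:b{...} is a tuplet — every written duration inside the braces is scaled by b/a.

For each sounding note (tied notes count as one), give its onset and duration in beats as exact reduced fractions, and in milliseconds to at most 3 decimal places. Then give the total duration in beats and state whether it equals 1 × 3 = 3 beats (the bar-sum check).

1) 0.0ms=0b +900.0ms=3/2b
2) 900.0ms=3/2b +900.0ms=3/2b
Σ=3b of 3 (100bpm 3/8) — PASS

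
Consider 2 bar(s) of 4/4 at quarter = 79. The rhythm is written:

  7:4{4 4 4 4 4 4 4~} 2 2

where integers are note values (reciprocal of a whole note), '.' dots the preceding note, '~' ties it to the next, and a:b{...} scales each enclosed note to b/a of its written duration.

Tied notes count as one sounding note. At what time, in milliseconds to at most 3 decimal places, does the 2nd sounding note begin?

note 2 onset = 4/7b = 433.996ms

1. 0.0ms @ 0 + 433.996ms (4/7)
2. 433.996ms @ 4/7 + 433.996ms (4/7)
3. 867.993ms @ 8/7 + 433.996ms (4/7)
4. 1301.989ms @ 12/7 + 433.996ms (4/7)
5. 1735.986ms @ 16/7 + 433.996ms (4/7)
6. 2169.982ms @ 20/7 + 433.996ms (4/7)
7. 2603.978ms @ 24/7 + 1952.984ms (18/7)
8. 4556.962ms @ 6 + 1518.987ms (2)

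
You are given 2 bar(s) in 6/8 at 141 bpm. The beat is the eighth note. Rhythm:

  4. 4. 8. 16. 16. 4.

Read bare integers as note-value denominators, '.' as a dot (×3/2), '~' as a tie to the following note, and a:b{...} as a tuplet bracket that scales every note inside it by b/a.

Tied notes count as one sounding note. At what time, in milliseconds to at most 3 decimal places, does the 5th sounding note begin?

note 5 onset = 33/4b = 3510.638ms

1. 0.0ms @ 0 + 1276.596ms (3)
2. 1276.596ms @ 3 + 1276.596ms (3)
3. 2553.191ms @ 6 + 638.298ms (3/2)
4. 3191.489ms @ 15/2 + 319.149ms (3/4)
5. 3510.638ms @ 33/4 + 319.149ms (3/4)
6. 3829.787ms @ 9 + 1276.596ms (3)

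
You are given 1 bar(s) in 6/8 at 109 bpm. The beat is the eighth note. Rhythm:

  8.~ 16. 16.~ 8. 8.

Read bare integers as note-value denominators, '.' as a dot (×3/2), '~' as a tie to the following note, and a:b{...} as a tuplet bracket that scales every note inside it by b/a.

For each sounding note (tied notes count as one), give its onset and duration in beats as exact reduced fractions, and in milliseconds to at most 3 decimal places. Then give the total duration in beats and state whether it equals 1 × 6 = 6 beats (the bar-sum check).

1) 0.0ms=0b +1238.532ms=9/4b
2) 1238.532ms=9/4b +1238.532ms=9/4b
3) 2477.064ms=9/2b +825.688ms=3/2b
Σ=6b of 6 (109bpm 6/8) — PASS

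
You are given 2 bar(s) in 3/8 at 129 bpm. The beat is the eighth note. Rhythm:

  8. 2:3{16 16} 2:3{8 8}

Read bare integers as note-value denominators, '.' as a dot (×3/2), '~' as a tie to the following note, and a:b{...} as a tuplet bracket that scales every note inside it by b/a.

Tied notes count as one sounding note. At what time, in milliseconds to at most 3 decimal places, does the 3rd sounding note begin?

1. 0.0ms @ 0 + 697.674ms (3/2)
2. 697.674ms @ 3/2 + 348.837ms (3/4)
3. 1046.512ms @ 9/4 + 348.837ms (3/4)
4. 1395.349ms @ 3 + 697.674ms (3/2)
5. 2093.023ms @ 9/2 + 697.674ms (3/2)

note 3 onset = 9/4b = 1046.512ms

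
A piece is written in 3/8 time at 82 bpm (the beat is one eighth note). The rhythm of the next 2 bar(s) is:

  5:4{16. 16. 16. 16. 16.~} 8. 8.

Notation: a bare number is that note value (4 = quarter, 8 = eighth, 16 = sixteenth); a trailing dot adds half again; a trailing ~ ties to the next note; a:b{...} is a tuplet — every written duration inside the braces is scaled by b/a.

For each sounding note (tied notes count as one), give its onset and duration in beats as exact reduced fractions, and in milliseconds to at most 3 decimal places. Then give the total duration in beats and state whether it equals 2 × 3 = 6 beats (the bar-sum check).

1) 0.0ms=0b +439.024ms=3/5b
2) 439.024ms=3/5b +439.024ms=3/5b
3) 878.049ms=6/5b +439.024ms=3/5b
4) 1317.073ms=9/5b +439.024ms=3/5b
5) 1756.098ms=12/5b +1536.585ms=21/10b
6) 3292.683ms=9/2b +1097.561ms=3/2b
Σ=6b of 6 (82bpm 3/8) — PASS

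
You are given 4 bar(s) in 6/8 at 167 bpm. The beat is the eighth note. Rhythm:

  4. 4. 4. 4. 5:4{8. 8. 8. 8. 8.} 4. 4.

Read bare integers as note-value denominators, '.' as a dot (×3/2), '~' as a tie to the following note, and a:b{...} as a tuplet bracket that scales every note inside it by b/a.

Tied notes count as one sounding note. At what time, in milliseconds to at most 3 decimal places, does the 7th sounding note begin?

1. 0.0ms @ 0 + 1077.844ms (3)
2. 1077.844ms @ 3 + 1077.844ms (3)
3. 2155.689ms @ 6 + 1077.844ms (3)
4. 3233.533ms @ 9 + 1077.844ms (3)
5. 4311.377ms @ 12 + 431.138ms (6/5)
6. 4742.515ms @ 66/5 + 431.138ms (6/5)
7. 5173.653ms @ 72/5 + 431.138ms (6/5)
8. 5604.79ms @ 78/5 + 431.138ms (6/5)
9. 6035.928ms @ 84/5 + 431.138ms (6/5)
10. 6467.066ms @ 18 + 1077.844ms (3)
11. 7544.91ms @ 21 + 1077.844ms (3)

note 7 onset = 72/5b = 5173.653ms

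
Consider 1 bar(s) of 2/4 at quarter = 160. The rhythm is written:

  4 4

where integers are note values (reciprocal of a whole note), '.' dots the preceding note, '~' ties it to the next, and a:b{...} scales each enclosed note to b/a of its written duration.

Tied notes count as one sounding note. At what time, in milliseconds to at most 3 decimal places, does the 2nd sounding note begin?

1. 0.0ms @ 0 + 375.0ms (1)
2. 375.0ms @ 1 + 375.0ms (1)

note 2 onset = 1b = 375.0ms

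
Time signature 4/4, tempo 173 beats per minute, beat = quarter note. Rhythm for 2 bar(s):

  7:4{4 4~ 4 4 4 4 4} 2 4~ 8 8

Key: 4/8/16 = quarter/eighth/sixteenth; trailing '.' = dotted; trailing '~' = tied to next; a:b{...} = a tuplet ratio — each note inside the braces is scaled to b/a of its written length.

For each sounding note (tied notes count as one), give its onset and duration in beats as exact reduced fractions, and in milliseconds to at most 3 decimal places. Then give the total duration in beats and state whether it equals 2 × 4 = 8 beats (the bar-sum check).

1) 0.0ms=0b +198.183ms=4/7b
2) 198.183ms=4/7b +396.367ms=8/7b
3) 594.55ms=12/7b +198.183ms=4/7b
4) 792.733ms=16/7b +198.183ms=4/7b
5) 990.917ms=20/7b +198.183ms=4/7b
6) 1189.1ms=24/7b +198.183ms=4/7b
7) 1387.283ms=4b +693.642ms=2b
8) 2080.925ms=6b +520.231ms=3/2b
9) 2601.156ms=15/2b +173.41ms=1/2b
Σ=8b of 8 (173bpm 4/4) — PASS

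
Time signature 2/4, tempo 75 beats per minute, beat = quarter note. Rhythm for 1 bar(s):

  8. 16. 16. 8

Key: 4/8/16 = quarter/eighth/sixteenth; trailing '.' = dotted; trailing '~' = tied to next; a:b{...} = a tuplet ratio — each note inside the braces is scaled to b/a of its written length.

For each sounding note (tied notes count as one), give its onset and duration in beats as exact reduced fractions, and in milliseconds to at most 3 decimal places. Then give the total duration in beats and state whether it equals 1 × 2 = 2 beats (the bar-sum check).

1) 0.0ms=0b +600.0ms=3/4b
2) 600.0ms=3/4b +300.0ms=3/8b
3) 900.0ms=9/8b +300.0ms=3/8b
4) 1200.0ms=3/2b +400.0ms=1/2b
Σ=2b of 2 (75bpm 2/4) — PASS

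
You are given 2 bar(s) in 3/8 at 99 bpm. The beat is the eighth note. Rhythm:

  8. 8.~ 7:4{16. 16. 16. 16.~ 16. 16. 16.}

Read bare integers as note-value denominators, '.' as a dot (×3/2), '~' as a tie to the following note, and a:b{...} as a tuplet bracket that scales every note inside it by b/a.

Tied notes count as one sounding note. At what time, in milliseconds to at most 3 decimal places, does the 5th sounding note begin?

note 5 onset = 30/7b = 2597.403ms

1. 0.0ms @ 0 + 909.091ms (3/2)
2. 909.091ms @ 3/2 + 1168.831ms (27/14)
3. 2077.922ms @ 24/7 + 259.74ms (3/7)
4. 2337.662ms @ 27/7 + 259.74ms (3/7)
5. 2597.403ms @ 30/7 + 519.481ms (6/7)
6. 3116.883ms @ 36/7 + 259.74ms (3/7)
7. 3376.623ms @ 39/7 + 259.74ms (3/7)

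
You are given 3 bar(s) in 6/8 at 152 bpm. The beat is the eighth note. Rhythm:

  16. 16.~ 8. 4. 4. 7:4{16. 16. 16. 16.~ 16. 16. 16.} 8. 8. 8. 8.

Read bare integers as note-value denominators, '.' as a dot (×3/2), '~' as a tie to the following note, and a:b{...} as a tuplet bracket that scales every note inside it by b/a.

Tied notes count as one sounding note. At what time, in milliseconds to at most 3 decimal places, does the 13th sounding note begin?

1. 0.0ms @ 0 + 296.053ms (3/4)
2. 296.053ms @ 3/4 + 888.158ms (9/4)
3. 1184.211ms @ 3 + 1184.211ms (3)
4. 2368.421ms @ 6 + 1184.211ms (3)
5. 3552.632ms @ 9 + 169.173ms (3/7)
6. 3721.805ms @ 66/7 + 169.173ms (3/7)
7. 3890.977ms @ 69/7 + 169.173ms (3/7)
8. 4060.15ms @ 72/7 + 338.346ms (6/7)
9. 4398.496ms @ 78/7 + 169.173ms (3/7)
10. 4567.669ms @ 81/7 + 169.173ms (3/7)
11. 4736.842ms @ 12 + 592.105ms (3/2)
12. 5328.947ms @ 27/2 + 592.105ms (3/2)
13. 5921.053ms @ 15 + 592.105ms (3/2)
14. 6513.158ms @ 33/2 + 592.105ms (3/2)

note 13 onset = 15b = 5921.053ms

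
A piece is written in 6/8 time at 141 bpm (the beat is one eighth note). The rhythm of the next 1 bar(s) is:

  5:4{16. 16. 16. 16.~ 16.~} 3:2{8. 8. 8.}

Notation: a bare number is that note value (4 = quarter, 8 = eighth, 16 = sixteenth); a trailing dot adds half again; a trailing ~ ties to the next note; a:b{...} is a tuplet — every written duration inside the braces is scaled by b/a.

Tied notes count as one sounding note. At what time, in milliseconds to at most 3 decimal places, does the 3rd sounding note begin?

1. 0.0ms @ 0 + 255.319ms (3/5)
2. 255.319ms @ 3/5 + 255.319ms (3/5)
3. 510.638ms @ 6/5 + 255.319ms (3/5)
4. 765.957ms @ 9/5 + 936.17ms (11/5)
5. 1702.128ms @ 4 + 425.532ms (1)
6. 2127.66ms @ 5 + 425.532ms (1)

note 3 onset = 6/5b = 510.638ms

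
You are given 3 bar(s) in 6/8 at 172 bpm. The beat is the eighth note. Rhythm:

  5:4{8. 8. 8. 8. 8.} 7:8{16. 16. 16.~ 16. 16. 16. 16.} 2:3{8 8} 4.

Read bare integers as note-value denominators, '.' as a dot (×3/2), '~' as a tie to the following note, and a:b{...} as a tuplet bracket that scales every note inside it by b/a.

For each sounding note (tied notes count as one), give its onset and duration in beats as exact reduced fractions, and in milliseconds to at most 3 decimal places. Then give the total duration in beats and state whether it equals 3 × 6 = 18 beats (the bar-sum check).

1) 0.0ms=0b +418.605ms=6/5b
2) 418.605ms=6/5b +418.605ms=6/5b
3) 837.209ms=12/5b +418.605ms=6/5b
4) 1255.814ms=18/5b +418.605ms=6/5b
5) 1674.419ms=24/5b +418.605ms=6/5b
6) 2093.023ms=6b +299.003ms=6/7b
7) 2392.027ms=48/7b +299.003ms=6/7b
8) 2691.03ms=54/7b +598.007ms=12/7b
9) 3289.037ms=66/7b +299.003ms=6/7b
10) 3588.04ms=72/7b +299.003ms=6/7b
11) 3887.043ms=78/7b +299.003ms=6/7b
12) 4186.047ms=12b +523.256ms=3/2b
13) 4709.302ms=27/2b +523.256ms=3/2b
14) 5232.558ms=15b +1046.512ms=3b
Σ=18b of 18 (172bpm 6/8) — PASS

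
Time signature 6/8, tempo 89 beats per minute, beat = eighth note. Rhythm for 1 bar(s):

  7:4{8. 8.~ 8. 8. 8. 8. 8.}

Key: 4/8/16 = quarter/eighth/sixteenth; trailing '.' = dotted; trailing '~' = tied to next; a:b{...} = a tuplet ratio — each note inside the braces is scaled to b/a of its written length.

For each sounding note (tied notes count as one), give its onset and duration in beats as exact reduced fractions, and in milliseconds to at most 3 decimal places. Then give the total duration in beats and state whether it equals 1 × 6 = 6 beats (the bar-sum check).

1) 0.0ms=0b +577.849ms=6/7b
2) 577.849ms=6/7b +1155.698ms=12/7b
3) 1733.547ms=18/7b +577.849ms=6/7b
4) 2311.396ms=24/7b +577.849ms=6/7b
5) 2889.246ms=30/7b +577.849ms=6/7b
6) 3467.095ms=36/7b +577.849ms=6/7b
Σ=6b of 6 (89bpm 6/8) — PASS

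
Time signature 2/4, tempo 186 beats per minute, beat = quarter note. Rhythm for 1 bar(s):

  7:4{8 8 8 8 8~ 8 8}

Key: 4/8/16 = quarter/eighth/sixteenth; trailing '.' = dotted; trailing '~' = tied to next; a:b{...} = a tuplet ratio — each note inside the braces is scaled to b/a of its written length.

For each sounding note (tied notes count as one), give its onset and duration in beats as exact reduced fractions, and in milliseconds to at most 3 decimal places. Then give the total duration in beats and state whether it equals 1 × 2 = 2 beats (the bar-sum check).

1) 0.0ms=0b +92.166ms=2/7b
2) 92.166ms=2/7b +92.166ms=2/7b
3) 184.332ms=4/7b +92.166ms=2/7b
4) 276.498ms=6/7b +92.166ms=2/7b
5) 368.664ms=8/7b +184.332ms=4/7b
6) 552.995ms=12/7b +92.166ms=2/7b
Σ=2b of 2 (186bpm 2/4) — PASS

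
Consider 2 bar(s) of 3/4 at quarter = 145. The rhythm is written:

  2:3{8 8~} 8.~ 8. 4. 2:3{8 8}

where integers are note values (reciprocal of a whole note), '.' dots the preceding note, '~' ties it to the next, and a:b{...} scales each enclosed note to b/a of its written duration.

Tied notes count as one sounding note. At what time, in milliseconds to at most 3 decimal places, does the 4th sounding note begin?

note 4 onset = 9/2b = 1862.069ms

1. 0.0ms @ 0 + 310.345ms (3/4)
2. 310.345ms @ 3/4 + 931.034ms (9/4)
3. 1241.379ms @ 3 + 620.69ms (3/2)
4. 1862.069ms @ 9/2 + 310.345ms (3/4)
5. 2172.414ms @ 21/4 + 310.345ms (3/4)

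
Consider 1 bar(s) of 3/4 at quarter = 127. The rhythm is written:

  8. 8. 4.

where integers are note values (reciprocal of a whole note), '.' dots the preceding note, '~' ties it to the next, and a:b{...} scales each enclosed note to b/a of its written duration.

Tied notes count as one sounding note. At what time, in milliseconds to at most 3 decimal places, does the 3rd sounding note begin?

note 3 onset = 3/2b = 708.661ms

1. 0.0ms @ 0 + 354.331ms (3/4)
2. 354.331ms @ 3/4 + 354.331ms (3/4)
3. 708.661ms @ 3/2 + 708.661ms (3/2)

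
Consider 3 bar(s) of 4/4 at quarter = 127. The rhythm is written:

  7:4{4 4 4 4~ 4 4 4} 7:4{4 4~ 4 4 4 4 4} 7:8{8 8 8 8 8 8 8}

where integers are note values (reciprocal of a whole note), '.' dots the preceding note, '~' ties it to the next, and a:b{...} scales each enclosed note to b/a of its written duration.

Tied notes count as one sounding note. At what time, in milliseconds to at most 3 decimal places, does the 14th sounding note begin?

note 14 onset = 60/7b = 4049.494ms

1. 0.0ms @ 0 + 269.966ms (4/7)
2. 269.966ms @ 4/7 + 269.966ms (4/7)
3. 539.933ms @ 8/7 + 269.966ms (4/7)
4. 809.899ms @ 12/7 + 539.933ms (8/7)
5. 1349.831ms @ 20/7 + 269.966ms (4/7)
6. 1619.798ms @ 24/7 + 269.966ms (4/7)
7. 1889.764ms @ 4 + 269.966ms (4/7)
8. 2159.73ms @ 32/7 + 539.933ms (8/7)
9. 2699.663ms @ 40/7 + 269.966ms (4/7)
10. 2969.629ms @ 44/7 + 269.966ms (4/7)
11. 3239.595ms @ 48/7 + 269.966ms (4/7)
12. 3509.561ms @ 52/7 + 269.966ms (4/7)
13. 3779.528ms @ 8 + 269.966ms (4/7)
14. 4049.494ms @ 60/7 + 269.966ms (4/7)
15. 4319.46ms @ 64/7 + 269.966ms (4/7)
16. 4589.426ms @ 68/7 + 269.966ms (4/7)
17. 4859.393ms @ 72/7 + 269.966ms (4/7)
18. 5129.359ms @ 76/7 + 269.966ms (4/7)
19. 5399.325ms @ 80/7 + 269.966ms (4/7)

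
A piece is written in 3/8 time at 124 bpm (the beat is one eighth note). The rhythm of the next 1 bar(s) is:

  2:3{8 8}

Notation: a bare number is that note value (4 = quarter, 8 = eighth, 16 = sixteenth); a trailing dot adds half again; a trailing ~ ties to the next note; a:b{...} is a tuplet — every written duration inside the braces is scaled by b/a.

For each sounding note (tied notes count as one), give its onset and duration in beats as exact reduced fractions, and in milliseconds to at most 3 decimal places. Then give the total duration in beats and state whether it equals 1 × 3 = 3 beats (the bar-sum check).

1) 0.0ms=0b +725.806ms=3/2b
2) 725.806ms=3/2b +725.806ms=3/2b
Σ=3b of 3 (124bpm 3/8) — PASS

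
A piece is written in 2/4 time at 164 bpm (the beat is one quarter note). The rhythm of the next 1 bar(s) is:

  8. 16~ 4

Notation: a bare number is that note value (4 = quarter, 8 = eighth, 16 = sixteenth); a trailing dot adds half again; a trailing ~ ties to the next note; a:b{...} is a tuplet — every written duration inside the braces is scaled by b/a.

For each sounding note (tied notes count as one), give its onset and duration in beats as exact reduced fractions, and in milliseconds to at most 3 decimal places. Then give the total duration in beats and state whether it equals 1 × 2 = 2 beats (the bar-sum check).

1) 0.0ms=0b +274.39ms=3/4b
2) 274.39ms=3/4b +457.317ms=5/4b
Σ=2b of 2 (164bpm 2/4) — PASS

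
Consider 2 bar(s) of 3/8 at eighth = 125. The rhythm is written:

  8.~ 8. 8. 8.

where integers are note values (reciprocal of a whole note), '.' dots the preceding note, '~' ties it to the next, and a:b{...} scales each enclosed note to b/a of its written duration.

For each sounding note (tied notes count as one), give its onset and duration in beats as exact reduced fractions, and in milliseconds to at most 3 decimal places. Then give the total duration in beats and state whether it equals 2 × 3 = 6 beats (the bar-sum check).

1) 0.0ms=0b +1440.0ms=3b
2) 1440.0ms=3b +720.0ms=3/2b
3) 2160.0ms=9/2b +720.0ms=3/2b
Σ=6b of 6 (125bpm 3/8) — PASS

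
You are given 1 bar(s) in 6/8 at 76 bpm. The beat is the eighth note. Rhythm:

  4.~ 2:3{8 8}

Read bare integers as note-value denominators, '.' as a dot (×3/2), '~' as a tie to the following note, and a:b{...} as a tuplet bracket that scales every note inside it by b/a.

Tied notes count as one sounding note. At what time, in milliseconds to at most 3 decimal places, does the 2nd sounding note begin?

1. 0.0ms @ 0 + 3552.632ms (9/2)
2. 3552.632ms @ 9/2 + 1184.211ms (3/2)

note 2 onset = 9/2b = 3552.632ms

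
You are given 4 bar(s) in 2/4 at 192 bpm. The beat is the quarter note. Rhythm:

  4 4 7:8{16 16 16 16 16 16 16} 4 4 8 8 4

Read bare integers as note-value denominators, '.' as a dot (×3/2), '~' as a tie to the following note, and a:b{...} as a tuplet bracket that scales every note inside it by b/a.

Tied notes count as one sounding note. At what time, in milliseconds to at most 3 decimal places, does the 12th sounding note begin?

note 12 onset = 6b = 1875.0ms

1. 0.0ms @ 0 + 312.5ms (1)
2. 312.5ms @ 1 + 312.5ms (1)
3. 625.0ms @ 2 + 89.286ms (2/7)
4. 714.286ms @ 16/7 + 89.286ms (2/7)
5. 803.571ms @ 18/7 + 89.286ms (2/7)
6. 892.857ms @ 20/7 + 89.286ms (2/7)
7. 982.143ms @ 22/7 + 89.286ms (2/7)
8. 1071.429ms @ 24/7 + 89.286ms (2/7)
9. 1160.714ms @ 26/7 + 89.286ms (2/7)
10. 1250.0ms @ 4 + 312.5ms (1)
11. 1562.5ms @ 5 + 312.5ms (1)
12. 1875.0ms @ 6 + 156.25ms (1/2)
13. 2031.25ms @ 13/2 + 156.25ms (1/2)
14. 2187.5ms @ 7 + 312.5ms (1)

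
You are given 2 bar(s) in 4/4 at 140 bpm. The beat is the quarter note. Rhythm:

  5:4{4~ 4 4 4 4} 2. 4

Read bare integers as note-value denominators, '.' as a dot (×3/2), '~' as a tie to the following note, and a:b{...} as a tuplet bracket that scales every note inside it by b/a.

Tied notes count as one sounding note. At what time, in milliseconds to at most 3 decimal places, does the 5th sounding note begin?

note 5 onset = 4b = 1714.286ms

1. 0.0ms @ 0 + 685.714ms (8/5)
2. 685.714ms @ 8/5 + 342.857ms (4/5)
3. 1028.571ms @ 12/5 + 342.857ms (4/5)
4. 1371.429ms @ 16/5 + 342.857ms (4/5)
5. 1714.286ms @ 4 + 1285.714ms (3)
6. 3000.0ms @ 7 + 428.571ms (1)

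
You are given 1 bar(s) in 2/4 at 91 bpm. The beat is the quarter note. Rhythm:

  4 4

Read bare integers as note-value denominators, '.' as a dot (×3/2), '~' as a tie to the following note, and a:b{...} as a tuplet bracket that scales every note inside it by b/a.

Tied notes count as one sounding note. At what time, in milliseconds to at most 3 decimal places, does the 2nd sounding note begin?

note 2 onset = 1b = 659.341ms

1. 0.0ms @ 0 + 659.341ms (1)
2. 659.341ms @ 1 + 659.341ms (1)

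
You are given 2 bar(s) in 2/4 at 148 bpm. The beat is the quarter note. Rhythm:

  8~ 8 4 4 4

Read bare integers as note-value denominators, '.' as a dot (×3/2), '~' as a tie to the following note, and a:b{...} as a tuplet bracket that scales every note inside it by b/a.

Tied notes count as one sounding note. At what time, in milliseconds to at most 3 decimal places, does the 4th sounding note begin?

note 4 onset = 3b = 1216.216ms

1. 0.0ms @ 0 + 405.405ms (1)
2. 405.405ms @ 1 + 405.405ms (1)
3. 810.811ms @ 2 + 405.405ms (1)
4. 1216.216ms @ 3 + 405.405ms (1)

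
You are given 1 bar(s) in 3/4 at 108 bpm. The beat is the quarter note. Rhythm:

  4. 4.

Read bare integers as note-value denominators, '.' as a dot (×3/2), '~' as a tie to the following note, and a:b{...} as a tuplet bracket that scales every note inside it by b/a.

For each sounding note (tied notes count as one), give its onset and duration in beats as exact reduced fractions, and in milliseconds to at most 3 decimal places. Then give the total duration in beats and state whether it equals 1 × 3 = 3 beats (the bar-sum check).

1) 0.0ms=0b +833.333ms=3/2b
2) 833.333ms=3/2b +833.333ms=3/2b
Σ=3b of 3 (108bpm 3/4) — PASS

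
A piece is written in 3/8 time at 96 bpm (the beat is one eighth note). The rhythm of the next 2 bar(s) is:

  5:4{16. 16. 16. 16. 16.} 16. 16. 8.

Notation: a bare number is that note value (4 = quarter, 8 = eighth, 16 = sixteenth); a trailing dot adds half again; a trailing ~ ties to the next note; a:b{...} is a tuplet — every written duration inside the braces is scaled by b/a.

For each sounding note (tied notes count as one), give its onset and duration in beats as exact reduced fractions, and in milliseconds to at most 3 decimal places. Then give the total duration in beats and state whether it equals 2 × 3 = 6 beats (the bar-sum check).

1) 0.0ms=0b +375.0ms=3/5b
2) 375.0ms=3/5b +375.0ms=3/5b
3) 750.0ms=6/5b +375.0ms=3/5b
4) 1125.0ms=9/5b +375.0ms=3/5b
5) 1500.0ms=12/5b +375.0ms=3/5b
6) 1875.0ms=3b +468.75ms=3/4b
7) 2343.75ms=15/4b +468.75ms=3/4b
8) 2812.5ms=9/2b +937.5ms=3/2b
Σ=6b of 6 (96bpm 3/8) — PASS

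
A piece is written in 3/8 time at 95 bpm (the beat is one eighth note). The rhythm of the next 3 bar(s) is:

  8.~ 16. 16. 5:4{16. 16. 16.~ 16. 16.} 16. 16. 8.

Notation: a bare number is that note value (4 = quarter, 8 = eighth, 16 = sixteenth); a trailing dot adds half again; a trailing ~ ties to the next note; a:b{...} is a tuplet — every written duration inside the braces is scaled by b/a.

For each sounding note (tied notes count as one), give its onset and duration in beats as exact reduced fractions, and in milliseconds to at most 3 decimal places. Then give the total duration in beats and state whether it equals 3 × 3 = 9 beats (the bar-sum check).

1) 0.0ms=0b +1421.053ms=9/4b
2) 1421.053ms=9/4b +473.684ms=3/4b
3) 1894.737ms=3b +378.947ms=3/5b
4) 2273.684ms=18/5b +378.947ms=3/5b
5) 2652.632ms=21/5b +757.895ms=6/5b
6) 3410.526ms=27/5b +378.947ms=3/5b
7) 3789.474ms=6b +473.684ms=3/4b
8) 4263.158ms=27/4b +473.684ms=3/4b
9) 4736.842ms=15/2b +947.368ms=3/2b
Σ=9b of 9 (95bpm 3/8) — PASS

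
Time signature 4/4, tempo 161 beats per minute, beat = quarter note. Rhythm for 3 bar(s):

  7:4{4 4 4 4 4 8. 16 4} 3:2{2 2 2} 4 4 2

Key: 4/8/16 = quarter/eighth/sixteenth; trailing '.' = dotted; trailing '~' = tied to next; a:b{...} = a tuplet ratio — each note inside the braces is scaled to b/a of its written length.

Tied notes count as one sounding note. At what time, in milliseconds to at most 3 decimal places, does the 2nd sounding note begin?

1. 0.0ms @ 0 + 212.955ms (4/7)
2. 212.955ms @ 4/7 + 212.955ms (4/7)
3. 425.909ms @ 8/7 + 212.955ms (4/7)
4. 638.864ms @ 12/7 + 212.955ms (4/7)
5. 851.819ms @ 16/7 + 212.955ms (4/7)
6. 1064.774ms @ 20/7 + 159.716ms (3/7)
7. 1224.49ms @ 23/7 + 53.239ms (1/7)
8. 1277.728ms @ 24/7 + 212.955ms (4/7)
9. 1490.683ms @ 4 + 496.894ms (4/3)
10. 1987.578ms @ 16/3 + 496.894ms (4/3)
11. 2484.472ms @ 20/3 + 496.894ms (4/3)
12. 2981.366ms @ 8 + 372.671ms (1)
13. 3354.037ms @ 9 + 372.671ms (1)
14. 3726.708ms @ 10 + 745.342ms (2)

note 2 onset = 4/7b = 212.955ms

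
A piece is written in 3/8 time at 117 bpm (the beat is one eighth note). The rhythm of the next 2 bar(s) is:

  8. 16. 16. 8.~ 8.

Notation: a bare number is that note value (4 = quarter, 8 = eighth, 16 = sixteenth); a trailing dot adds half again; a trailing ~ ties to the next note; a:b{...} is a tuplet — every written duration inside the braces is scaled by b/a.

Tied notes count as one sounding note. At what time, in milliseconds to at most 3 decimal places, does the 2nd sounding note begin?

note 2 onset = 3/2b = 769.231ms

1. 0.0ms @ 0 + 769.231ms (3/2)
2. 769.231ms @ 3/2 + 384.615ms (3/4)
3. 1153.846ms @ 9/4 + 384.615ms (3/4)
4. 1538.462ms @ 3 + 1538.462ms (3)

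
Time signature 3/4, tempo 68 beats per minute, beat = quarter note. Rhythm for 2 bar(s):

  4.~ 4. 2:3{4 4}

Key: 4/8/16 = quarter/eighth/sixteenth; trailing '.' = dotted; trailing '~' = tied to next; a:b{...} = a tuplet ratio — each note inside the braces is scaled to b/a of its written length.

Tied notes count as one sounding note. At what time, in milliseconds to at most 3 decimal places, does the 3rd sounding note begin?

1. 0.0ms @ 0 + 2647.059ms (3)
2. 2647.059ms @ 3 + 1323.529ms (3/2)
3. 3970.588ms @ 9/2 + 1323.529ms (3/2)

note 3 onset = 9/2b = 3970.588ms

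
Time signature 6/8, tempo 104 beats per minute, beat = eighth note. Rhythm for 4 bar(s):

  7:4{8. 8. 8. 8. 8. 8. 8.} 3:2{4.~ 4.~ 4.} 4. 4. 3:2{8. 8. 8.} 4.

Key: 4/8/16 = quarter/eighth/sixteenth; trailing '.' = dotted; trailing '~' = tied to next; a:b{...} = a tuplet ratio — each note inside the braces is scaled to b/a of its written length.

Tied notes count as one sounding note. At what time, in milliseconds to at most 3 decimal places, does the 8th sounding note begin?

1. 0.0ms @ 0 + 494.505ms (6/7)
2. 494.505ms @ 6/7 + 494.505ms (6/7)
3. 989.011ms @ 12/7 + 494.505ms (6/7)
4. 1483.516ms @ 18/7 + 494.505ms (6/7)
5. 1978.022ms @ 24/7 + 494.505ms (6/7)
6. 2472.527ms @ 30/7 + 494.505ms (6/7)
7. 2967.033ms @ 36/7 + 494.505ms (6/7)
8. 3461.538ms @ 6 + 3461.538ms (6)
9. 6923.077ms @ 12 + 1730.769ms (3)
10. 8653.846ms @ 15 + 1730.769ms (3)
11. 10384.615ms @ 18 + 576.923ms (1)
12. 10961.538ms @ 19 + 576.923ms (1)
13. 11538.462ms @ 20 + 576.923ms (1)
14. 12115.385ms @ 21 + 1730.769ms (3)

note 8 onset = 6b = 3461.538ms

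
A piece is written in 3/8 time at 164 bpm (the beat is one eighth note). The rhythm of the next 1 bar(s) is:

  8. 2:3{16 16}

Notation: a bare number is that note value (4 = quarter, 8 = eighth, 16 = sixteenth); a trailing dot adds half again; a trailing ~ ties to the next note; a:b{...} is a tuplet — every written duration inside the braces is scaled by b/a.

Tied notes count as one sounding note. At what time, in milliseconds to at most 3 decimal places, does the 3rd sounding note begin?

1. 0.0ms @ 0 + 548.78ms (3/2)
2. 548.78ms @ 3/2 + 274.39ms (3/4)
3. 823.171ms @ 9/4 + 274.39ms (3/4)

note 3 onset = 9/4b = 823.171ms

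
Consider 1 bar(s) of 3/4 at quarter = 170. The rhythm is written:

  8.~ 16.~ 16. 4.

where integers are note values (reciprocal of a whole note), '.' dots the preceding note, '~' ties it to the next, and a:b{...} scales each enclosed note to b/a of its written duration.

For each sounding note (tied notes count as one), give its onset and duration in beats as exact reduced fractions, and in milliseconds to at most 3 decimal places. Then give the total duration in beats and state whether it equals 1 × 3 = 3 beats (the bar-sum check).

1) 0.0ms=0b +529.412ms=3/2b
2) 529.412ms=3/2b +529.412ms=3/2b
Σ=3b of 3 (170bpm 3/4) — PASS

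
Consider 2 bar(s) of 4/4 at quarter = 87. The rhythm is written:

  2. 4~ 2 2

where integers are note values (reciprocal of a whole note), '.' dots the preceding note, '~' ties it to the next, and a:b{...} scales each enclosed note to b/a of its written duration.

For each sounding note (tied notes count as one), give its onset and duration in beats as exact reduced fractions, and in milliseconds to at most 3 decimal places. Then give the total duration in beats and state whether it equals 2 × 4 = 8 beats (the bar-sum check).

1) 0.0ms=0b +2068.966ms=3b
2) 2068.966ms=3b +2068.966ms=3b
3) 4137.931ms=6b +1379.31ms=2b
Σ=8b of 8 (87bpm 4/4) — PASS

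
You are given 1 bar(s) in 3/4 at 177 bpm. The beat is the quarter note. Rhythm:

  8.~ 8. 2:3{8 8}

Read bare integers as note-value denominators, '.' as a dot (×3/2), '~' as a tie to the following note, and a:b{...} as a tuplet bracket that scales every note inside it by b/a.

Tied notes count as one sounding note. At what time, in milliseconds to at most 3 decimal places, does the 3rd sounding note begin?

note 3 onset = 9/4b = 762.712ms

1. 0.0ms @ 0 + 508.475ms (3/2)
2. 508.475ms @ 3/2 + 254.237ms (3/4)
3. 762.712ms @ 9/4 + 254.237ms (3/4)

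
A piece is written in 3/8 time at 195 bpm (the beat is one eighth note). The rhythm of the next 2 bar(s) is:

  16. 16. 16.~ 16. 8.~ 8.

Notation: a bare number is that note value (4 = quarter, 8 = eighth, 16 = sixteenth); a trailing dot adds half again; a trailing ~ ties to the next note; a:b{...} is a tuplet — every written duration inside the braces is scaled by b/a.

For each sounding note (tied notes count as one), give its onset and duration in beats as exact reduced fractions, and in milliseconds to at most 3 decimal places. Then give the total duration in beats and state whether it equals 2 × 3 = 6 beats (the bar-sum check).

1) 0.0ms=0b +230.769ms=3/4b
2) 230.769ms=3/4b +230.769ms=3/4b
3) 461.538ms=3/2b +461.538ms=3/2b
4) 923.077ms=3b +923.077ms=3b
Σ=6b of 6 (195bpm 3/8) — PASS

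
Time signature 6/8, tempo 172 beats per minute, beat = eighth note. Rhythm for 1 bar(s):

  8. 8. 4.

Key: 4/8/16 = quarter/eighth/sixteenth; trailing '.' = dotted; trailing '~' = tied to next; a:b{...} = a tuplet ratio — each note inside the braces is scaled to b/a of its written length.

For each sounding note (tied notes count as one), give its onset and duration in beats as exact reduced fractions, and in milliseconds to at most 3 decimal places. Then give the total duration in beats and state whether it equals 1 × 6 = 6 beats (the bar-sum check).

1) 0.0ms=0b +523.256ms=3/2b
2) 523.256ms=3/2b +523.256ms=3/2b
3) 1046.512ms=3b +1046.512ms=3b
Σ=6b of 6 (172bpm 6/8) — PASS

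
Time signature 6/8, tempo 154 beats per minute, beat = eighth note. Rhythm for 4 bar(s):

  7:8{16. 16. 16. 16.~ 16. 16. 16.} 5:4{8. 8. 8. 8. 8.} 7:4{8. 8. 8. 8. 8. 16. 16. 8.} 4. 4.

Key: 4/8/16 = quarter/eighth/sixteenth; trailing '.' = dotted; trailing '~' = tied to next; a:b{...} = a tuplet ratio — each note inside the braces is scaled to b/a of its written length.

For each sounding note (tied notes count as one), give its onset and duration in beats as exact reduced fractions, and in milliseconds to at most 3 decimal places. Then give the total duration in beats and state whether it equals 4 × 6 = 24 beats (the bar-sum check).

1) 0.0ms=0b +333.952ms=6/7b
2) 333.952ms=6/7b +333.952ms=6/7b
3) 667.904ms=12/7b +333.952ms=6/7b
4) 1001.855ms=18/7b +667.904ms=12/7b
5) 1669.759ms=30/7b +333.952ms=6/7b
6) 2003.711ms=36/7b +333.952ms=6/7b
7) 2337.662ms=6b +467.532ms=6/5b
8) 2805.195ms=36/5b +467.532ms=6/5b
9) 3272.727ms=42/5b +467.532ms=6/5b
10) 3740.26ms=48/5b +467.532ms=6/5b
11) 4207.792ms=54/5b +467.532ms=6/5b
12) 4675.325ms=12b +333.952ms=6/7b
13) 5009.276ms=90/7b +333.952ms=6/7b
14) 5343.228ms=96/7b +333.952ms=6/7b
15) 5677.18ms=102/7b +333.952ms=6/7b
16) 6011.132ms=108/7b +333.952ms=6/7b
17) 6345.083ms=114/7b +166.976ms=3/7b
18) 6512.059ms=117/7b +166.976ms=3/7b
19) 6679.035ms=120/7b +333.952ms=6/7b
20) 7012.987ms=18b +1168.831ms=3b
21) 8181.818ms=21b +1168.831ms=3b
Σ=24b of 24 (154bpm 6/8) — PASS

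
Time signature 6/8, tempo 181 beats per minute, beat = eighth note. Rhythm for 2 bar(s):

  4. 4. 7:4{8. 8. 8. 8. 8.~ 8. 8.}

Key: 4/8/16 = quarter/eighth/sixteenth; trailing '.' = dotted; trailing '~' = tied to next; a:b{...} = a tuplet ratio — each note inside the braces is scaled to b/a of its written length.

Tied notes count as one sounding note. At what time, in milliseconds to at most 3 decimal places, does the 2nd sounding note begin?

note 2 onset = 3b = 994.475ms

1. 0.0ms @ 0 + 994.475ms (3)
2. 994.475ms @ 3 + 994.475ms (3)
3. 1988.95ms @ 6 + 284.136ms (6/7)
4. 2273.086ms @ 48/7 + 284.136ms (6/7)
5. 2557.222ms @ 54/7 + 284.136ms (6/7)
6. 2841.358ms @ 60/7 + 284.136ms (6/7)
7. 3125.493ms @ 66/7 + 568.272ms (12/7)
8. 3693.765ms @ 78/7 + 284.136ms (6/7)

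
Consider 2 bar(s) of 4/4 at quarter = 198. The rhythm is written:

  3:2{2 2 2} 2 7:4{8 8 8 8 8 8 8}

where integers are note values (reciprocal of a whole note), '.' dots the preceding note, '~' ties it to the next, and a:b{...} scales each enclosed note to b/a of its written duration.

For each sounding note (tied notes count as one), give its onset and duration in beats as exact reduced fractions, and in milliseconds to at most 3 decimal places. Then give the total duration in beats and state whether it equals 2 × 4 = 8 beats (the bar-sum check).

1) 0.0ms=0b +404.04ms=4/3b
2) 404.04ms=4/3b +404.04ms=4/3b
3) 808.081ms=8/3b +404.04ms=4/3b
4) 1212.121ms=4b +606.061ms=2b
5) 1818.182ms=6b +86.58ms=2/7b
6) 1904.762ms=44/7b +86.58ms=2/7b
7) 1991.342ms=46/7b +86.58ms=2/7b
8) 2077.922ms=48/7b +86.58ms=2/7b
9) 2164.502ms=50/7b +86.58ms=2/7b
10) 2251.082ms=52/7b +86.58ms=2/7b
11) 2337.662ms=54/7b +86.58ms=2/7b
Σ=8b of 8 (198bpm 4/4) — PASS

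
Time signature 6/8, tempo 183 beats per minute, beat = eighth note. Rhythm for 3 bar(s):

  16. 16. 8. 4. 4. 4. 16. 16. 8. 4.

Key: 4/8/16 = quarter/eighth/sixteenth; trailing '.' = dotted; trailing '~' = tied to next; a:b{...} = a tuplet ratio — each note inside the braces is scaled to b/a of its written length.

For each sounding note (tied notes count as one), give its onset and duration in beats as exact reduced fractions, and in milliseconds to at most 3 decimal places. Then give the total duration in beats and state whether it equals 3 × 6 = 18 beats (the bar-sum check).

1) 0.0ms=0b +245.902ms=3/4b
2) 245.902ms=3/4b +245.902ms=3/4b
3) 491.803ms=3/2b +491.803ms=3/2b
4) 983.607ms=3b +983.607ms=3b
5) 1967.213ms=6b +983.607ms=3b
6) 2950.82ms=9b +983.607ms=3b
7) 3934.426ms=12b +245.902ms=3/4b
8) 4180.328ms=51/4b +245.902ms=3/4b
9) 4426.23ms=27/2b +491.803ms=3/2b
10) 4918.033ms=15b +983.607ms=3b
Σ=18b of 18 (183bpm 6/8) — PASS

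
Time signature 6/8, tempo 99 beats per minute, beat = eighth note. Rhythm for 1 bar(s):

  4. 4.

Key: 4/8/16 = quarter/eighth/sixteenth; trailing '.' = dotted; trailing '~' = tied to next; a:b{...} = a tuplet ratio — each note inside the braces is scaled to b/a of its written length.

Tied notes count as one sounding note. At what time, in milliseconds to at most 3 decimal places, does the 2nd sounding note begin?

1. 0.0ms @ 0 + 1818.182ms (3)
2. 1818.182ms @ 3 + 1818.182ms (3)

note 2 onset = 3b = 1818.182ms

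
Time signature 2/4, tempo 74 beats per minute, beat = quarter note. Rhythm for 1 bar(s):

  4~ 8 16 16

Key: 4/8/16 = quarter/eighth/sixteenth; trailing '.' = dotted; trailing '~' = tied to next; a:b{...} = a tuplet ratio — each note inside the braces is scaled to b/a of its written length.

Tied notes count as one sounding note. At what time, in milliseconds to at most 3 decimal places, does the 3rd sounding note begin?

note 3 onset = 7/4b = 1418.919ms

1. 0.0ms @ 0 + 1216.216ms (3/2)
2. 1216.216ms @ 3/2 + 202.703ms (1/4)
3. 1418.919ms @ 7/4 + 202.703ms (1/4)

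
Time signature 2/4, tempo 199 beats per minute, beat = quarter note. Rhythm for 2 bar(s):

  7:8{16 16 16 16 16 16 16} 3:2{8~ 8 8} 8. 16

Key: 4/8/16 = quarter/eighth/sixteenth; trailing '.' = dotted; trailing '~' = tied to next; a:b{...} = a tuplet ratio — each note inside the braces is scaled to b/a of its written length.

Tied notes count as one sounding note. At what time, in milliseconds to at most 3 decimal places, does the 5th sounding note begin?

note 5 onset = 8/7b = 344.58ms

1. 0.0ms @ 0 + 86.145ms (2/7)
2. 86.145ms @ 2/7 + 86.145ms (2/7)
3. 172.29ms @ 4/7 + 86.145ms (2/7)
4. 258.435ms @ 6/7 + 86.145ms (2/7)
5. 344.58ms @ 8/7 + 86.145ms (2/7)
6. 430.725ms @ 10/7 + 86.145ms (2/7)
7. 516.87ms @ 12/7 + 86.145ms (2/7)
8. 603.015ms @ 2 + 201.005ms (2/3)
9. 804.02ms @ 8/3 + 100.503ms (1/3)
10. 904.523ms @ 3 + 226.131ms (3/4)
11. 1130.653ms @ 15/4 + 75.377ms (1/4)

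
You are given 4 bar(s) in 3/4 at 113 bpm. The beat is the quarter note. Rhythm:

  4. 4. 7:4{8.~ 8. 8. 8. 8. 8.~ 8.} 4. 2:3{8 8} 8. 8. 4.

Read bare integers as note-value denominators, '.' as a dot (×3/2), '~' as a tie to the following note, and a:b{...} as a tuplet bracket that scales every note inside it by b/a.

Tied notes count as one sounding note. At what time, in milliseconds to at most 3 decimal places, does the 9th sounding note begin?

note 9 onset = 15/2b = 3982.301ms

1. 0.0ms @ 0 + 796.46ms (3/2)
2. 796.46ms @ 3/2 + 796.46ms (3/2)
3. 1592.92ms @ 3 + 455.12ms (6/7)
4. 2048.04ms @ 27/7 + 227.56ms (3/7)
5. 2275.601ms @ 30/7 + 227.56ms (3/7)
6. 2503.161ms @ 33/7 + 227.56ms (3/7)
7. 2730.721ms @ 36/7 + 455.12ms (6/7)
8. 3185.841ms @ 6 + 796.46ms (3/2)
9. 3982.301ms @ 15/2 + 398.23ms (3/4)
10. 4380.531ms @ 33/4 + 398.23ms (3/4)
11. 4778.761ms @ 9 + 398.23ms (3/4)
12. 5176.991ms @ 39/4 + 398.23ms (3/4)
13. 5575.221ms @ 21/2 + 796.46ms (3/2)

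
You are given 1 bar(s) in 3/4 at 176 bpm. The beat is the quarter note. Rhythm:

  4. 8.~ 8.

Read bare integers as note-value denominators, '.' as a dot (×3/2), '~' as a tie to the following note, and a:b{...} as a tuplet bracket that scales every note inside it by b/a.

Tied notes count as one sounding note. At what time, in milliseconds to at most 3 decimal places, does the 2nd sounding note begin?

1. 0.0ms @ 0 + 511.364ms (3/2)
2. 511.364ms @ 3/2 + 511.364ms (3/2)

note 2 onset = 3/2b = 511.364ms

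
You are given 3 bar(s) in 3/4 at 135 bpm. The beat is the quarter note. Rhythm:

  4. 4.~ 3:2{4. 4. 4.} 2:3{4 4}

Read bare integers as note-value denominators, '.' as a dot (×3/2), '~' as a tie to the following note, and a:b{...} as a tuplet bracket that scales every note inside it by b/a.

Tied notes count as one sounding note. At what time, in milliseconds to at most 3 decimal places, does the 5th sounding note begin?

note 5 onset = 6b = 2666.667ms

1. 0.0ms @ 0 + 666.667ms (3/2)
2. 666.667ms @ 3/2 + 1111.111ms (5/2)
3. 1777.778ms @ 4 + 444.444ms (1)
4. 2222.222ms @ 5 + 444.444ms (1)
5. 2666.667ms @ 6 + 666.667ms (3/2)
6. 3333.333ms @ 15/2 + 666.667ms (3/2)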